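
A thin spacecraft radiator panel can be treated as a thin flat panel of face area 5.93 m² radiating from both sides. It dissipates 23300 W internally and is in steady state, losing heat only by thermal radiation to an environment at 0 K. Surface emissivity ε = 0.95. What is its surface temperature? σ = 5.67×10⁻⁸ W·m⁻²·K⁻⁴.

T ≈ 437 K

Steady state: internal power = radiated power, P = εσA T⁴.
Radiating area A = 2·5.93 = 11.86 m².
T⁴ = P/(εσA) = 23300/(0.95·5.67×10⁻⁸·11.86) = 3.647×10¹⁰ K⁴.
T = (3.647×10¹⁰)^(1/4).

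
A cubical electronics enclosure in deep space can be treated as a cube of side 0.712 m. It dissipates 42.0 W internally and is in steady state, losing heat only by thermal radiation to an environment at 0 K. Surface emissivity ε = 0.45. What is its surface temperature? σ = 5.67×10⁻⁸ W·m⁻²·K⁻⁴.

T ≈ 153 K

Steady state: internal power = radiated power, P = εσA T⁴.
Radiating area A = 6L² = 3.042 m².
T⁴ = P/(εσA) = 42.0/(0.45·5.67×10⁻⁸·3.042) = 5.412×10⁸ K⁴.
T = (5.412×10⁸)^(1/4).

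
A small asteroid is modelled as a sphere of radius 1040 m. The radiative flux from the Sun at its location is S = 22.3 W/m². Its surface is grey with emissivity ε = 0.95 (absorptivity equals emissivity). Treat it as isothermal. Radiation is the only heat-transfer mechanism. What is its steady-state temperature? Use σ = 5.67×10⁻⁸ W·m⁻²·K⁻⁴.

T ≈ 99.6 K

At equilibrium, absorbed power = emitted power.
Absorbing cross-section = πr² = 3.398×10⁶ m²; emitting surface = 4πr² = 1.359×10⁷ m² (ratio 4).
εS·A_cross = εσ·A_surf·T⁴  ⇒  T⁴ = S/(4σ)   (ε cancels).
T⁴ = 22.3/(4·5.67×10⁻⁸) = 9.832×10⁷ K⁴.
T = (9.832×10⁷)^(1/4).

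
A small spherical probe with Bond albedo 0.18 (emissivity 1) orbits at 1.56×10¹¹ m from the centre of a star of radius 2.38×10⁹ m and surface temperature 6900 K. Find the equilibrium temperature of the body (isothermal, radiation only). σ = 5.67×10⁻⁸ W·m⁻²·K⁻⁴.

T ≈ 573 K

The star's surface emits σT_*⁴; at distance d the flux is S = σT_*⁴(R_*/d)².
S = 5.67×10⁻⁸·(6900)⁴·(2.38×10⁹/1.56×10¹¹)² = 29910 W/m².
For an isothermal sphere T⁴ = (1−a)S/(4σ) = 1.082×10¹¹ K⁴.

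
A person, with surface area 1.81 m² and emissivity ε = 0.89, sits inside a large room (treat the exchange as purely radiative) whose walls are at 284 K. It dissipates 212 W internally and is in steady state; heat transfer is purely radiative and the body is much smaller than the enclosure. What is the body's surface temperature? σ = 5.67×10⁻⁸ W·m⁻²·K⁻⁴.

T ≈ 307 K

For a small grey body in a large enclosure, net radiated power = εσA(T⁴ − T_w⁴).
Steady state: P = εσA(T⁴ − T_w⁴) with A = 1.81 m².
T⁴ = P/(εσA) + T_w⁴ = 212/(0.89·5.67×10⁻⁸·1.810) + (284)⁴
    = 2.321×10⁹ + 6.505×10⁹ = 8.826×10⁹ K⁴.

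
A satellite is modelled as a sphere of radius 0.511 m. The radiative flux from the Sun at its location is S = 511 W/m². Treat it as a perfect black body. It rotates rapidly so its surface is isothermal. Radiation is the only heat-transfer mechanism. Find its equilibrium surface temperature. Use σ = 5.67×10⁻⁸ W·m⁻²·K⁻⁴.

At equilibrium, absorbed power = emitted power.
Absorbing cross-section = πr² = 0.8203 m²; emitting surface = 4πr² = 3.281 m² (ratio 4).
S·A_cross = εσ·A_surf·T⁴  ⇒  T⁴ = S/(4σ).
T⁴ = 1.00·511/(4·5.67×10⁻⁸) = 2.253×10⁹ K⁴.
T = (2.253×10⁹)^(1/4).

T ≈ 218 K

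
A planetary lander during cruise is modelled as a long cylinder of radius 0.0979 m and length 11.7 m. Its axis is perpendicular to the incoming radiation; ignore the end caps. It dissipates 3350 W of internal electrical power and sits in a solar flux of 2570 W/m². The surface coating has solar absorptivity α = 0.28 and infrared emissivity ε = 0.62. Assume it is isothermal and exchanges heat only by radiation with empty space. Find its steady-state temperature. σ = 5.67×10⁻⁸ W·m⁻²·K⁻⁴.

At steady state, absorbed solar power + internal power = radiated power.
Absorbed: α·S·A_cross = 0.28·2570·2.291 = 1649 W (cross-section 2rL).
Total input = 1649 + 3350 = 4999 W.
Radiated: εσ·A_surf·T⁴ with A_surf = 2πrL = 7.197 m².
T⁴ = 4999/(0.62·5.67×10⁻⁸·7.197) = 1.976×10¹⁰ K⁴.

T ≈ 375 K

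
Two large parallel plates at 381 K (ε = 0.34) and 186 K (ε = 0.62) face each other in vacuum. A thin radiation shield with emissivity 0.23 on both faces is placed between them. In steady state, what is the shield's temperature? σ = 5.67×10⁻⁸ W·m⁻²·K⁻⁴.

In steady state the net flux on the hot side equals that on the cold side.
σ(T₁⁴−T_s⁴)/D₁ = σ(T_s⁴−T₂⁴)/D₂, with D₁ = 1/ε₁+1/ε_s−1 = 6.289, D₂ = 1/ε_s+1/ε₂−1 = 4.961.
Solve for T_s⁴: T_s⁴ = (D₂·T₁⁴ + D₁·T₂⁴)/(D₁+D₂) = 9.961×10⁹ K⁴.

T_s ≈ 316 K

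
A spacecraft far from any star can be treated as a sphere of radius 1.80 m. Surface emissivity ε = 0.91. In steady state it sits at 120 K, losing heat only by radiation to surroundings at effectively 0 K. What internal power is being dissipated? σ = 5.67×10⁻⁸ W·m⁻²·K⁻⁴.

P ≈ 436 W

Steady state: P = εσA T⁴.
A = 4πr² = 40.72 m²; T⁴ = (120)⁴ = 2.074×10⁸ K⁴.
P = 0.91 × 5.67×10⁻⁸ × 40.72 × 2.074×10⁸.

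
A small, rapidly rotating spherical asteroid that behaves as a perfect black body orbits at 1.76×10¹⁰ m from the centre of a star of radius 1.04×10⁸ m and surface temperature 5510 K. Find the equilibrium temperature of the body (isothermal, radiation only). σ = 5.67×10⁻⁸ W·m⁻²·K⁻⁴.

The star's surface emits σT_*⁴; at distance d the flux is S = σT_*⁴(R_*/d)².
S = 5.67×10⁻⁸·(5510)⁴·(1.04×10⁸/1.76×10¹⁰)² = 1825 W/m².
For an isothermal sphere T⁴ = (1−a)S/(4σ) = 8.046×10⁹ K⁴.

T ≈ 300 K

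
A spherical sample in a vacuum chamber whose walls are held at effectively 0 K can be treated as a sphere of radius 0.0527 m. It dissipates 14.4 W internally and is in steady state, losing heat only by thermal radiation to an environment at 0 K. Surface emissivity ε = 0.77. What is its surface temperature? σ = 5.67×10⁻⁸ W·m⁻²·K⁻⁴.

Steady state: internal power = radiated power, P = εσA T⁴.
Radiating area A = 4πr² = 0.03490 m².
T⁴ = P/(εσA) = 14.4/(0.77·5.67×10⁻⁸·0.03490) = 9.451×10⁹ K⁴.
T = (9.451×10⁹)^(1/4).

T ≈ 312 K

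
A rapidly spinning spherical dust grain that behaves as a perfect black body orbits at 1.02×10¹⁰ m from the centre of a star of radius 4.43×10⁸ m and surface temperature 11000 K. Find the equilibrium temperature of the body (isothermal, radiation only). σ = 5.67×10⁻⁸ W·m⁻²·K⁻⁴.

T ≈ 1620 K

The star's surface emits σT_*⁴; at distance d the flux is S = σT_*⁴(R_*/d)².
S = 5.67×10⁻⁸·(11000)⁴·(4.43×10⁸/1.02×10¹⁰)² = 1.566×10⁶ W/m².
For an isothermal sphere T⁴ = (1−a)S/(4σ) = 6.904×10¹² K⁴.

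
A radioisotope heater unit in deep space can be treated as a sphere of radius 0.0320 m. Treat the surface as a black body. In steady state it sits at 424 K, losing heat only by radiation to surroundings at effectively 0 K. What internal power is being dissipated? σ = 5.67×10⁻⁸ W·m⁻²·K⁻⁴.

Steady state: P = εσA T⁴.
A = 4πr² = 0.01287 m²; T⁴ = (424)⁴ = 3.232×10¹⁰ K⁴.
P = 1.0 × 5.67×10⁻⁸ × 0.01287 × 3.232×10¹⁰.

P ≈ 23.6 W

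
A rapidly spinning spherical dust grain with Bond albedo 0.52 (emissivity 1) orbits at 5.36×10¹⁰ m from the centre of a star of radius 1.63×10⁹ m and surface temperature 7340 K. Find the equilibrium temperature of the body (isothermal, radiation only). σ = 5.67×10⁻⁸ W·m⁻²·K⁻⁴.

The star's surface emits σT_*⁴; at distance d the flux is S = σT_*⁴(R_*/d)².
S = 5.67×10⁻⁸·(7340)⁴·(1.63×10⁹/5.36×10¹⁰)² = 1.522×10⁵ W/m².
For an isothermal sphere T⁴ = (1−a)S/(4σ) = 3.221×10¹¹ K⁴.

T ≈ 753 K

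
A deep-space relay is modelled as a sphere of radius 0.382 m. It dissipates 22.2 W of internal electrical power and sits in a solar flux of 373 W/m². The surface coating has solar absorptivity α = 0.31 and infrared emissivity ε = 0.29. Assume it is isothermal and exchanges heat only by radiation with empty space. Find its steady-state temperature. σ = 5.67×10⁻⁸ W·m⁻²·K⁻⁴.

At steady state, absorbed solar power + internal power = radiated power.
Absorbed: α·S·A_cross = 0.31·373·0.4584 = 53.01 W (cross-section πr²).
Total input = 53.01 + 22.2 = 75.21 W.
Radiated: εσ·A_surf·T⁴ with A_surf = 4πr² = 1.834 m².
T⁴ = 75.21/(0.29·5.67×10⁻⁸·1.834) = 2.494×10⁹ K⁴.

T ≈ 223 K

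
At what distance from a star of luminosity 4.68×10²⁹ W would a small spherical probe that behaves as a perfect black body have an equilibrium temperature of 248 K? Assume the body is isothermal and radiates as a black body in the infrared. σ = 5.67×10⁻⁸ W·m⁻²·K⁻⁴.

For an isothermal black-emitting sphere, (1−a)S·πr² = σ·4πr²·T⁴ ⇒ S = 4σT⁴/(1−a).
S = 4·5.67×10⁻⁸·(248)⁴/1.00 = 857.9 W/m².
Flux falls as S = L/(4πd²), so d = √(L/(4πS)) = √(4.68×10²⁹/(4π·857.9)).

d ≈ 6.59×10¹² m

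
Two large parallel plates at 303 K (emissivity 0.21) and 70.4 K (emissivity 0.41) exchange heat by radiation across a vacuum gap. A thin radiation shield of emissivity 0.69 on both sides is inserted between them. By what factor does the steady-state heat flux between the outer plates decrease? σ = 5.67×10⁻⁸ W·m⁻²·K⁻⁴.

factor ≈ 1.31

Without shield: q₀ = σΔ(T⁴)/(1/ε₁+1/ε₂−1) with denominator 6.201.
With shield the two gaps are in series; the resistances add: (1/ε₁+1/ε_s−1)+(1/ε_s+1/ε₂−1) = 5.211+2.888 = 8.099.
Heat-flux ratio q₀/q = 8.099/6.201.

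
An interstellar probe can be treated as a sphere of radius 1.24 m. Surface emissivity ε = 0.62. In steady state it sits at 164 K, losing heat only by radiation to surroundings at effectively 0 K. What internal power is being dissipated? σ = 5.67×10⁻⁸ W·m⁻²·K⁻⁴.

Steady state: P = εσA T⁴.
A = 4πr² = 19.32 m²; T⁴ = (164)⁴ = 7.234×10⁸ K⁴.
P = 0.62 × 5.67×10⁻⁸ × 19.32 × 7.234×10⁸.

P ≈ 491 W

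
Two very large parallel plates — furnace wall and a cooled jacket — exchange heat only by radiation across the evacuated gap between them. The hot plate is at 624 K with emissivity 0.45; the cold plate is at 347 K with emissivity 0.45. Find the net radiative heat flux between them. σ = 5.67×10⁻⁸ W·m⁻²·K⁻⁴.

For two infinite grey parallel plates, q = σ(T₁⁴ − T₂⁴)/(1/ε₁ + 1/ε₂ − 1).
T₁⁴ − T₂⁴ = 1.516×10¹¹ − 1.450×10¹⁰ = 1.371×10¹¹ K⁴.
1/ε₁ + 1/ε₂ − 1 = 2.222 + 2.222 − 1 = 3.444.
q = 5.67×10⁻⁸ × 1.371×10¹¹ / 3.444.

q ≈ 2260 W/m²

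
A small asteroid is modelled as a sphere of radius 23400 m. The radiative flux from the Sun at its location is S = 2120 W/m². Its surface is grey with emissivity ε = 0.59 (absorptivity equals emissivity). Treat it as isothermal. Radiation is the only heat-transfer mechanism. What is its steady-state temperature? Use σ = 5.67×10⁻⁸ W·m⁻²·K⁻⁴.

At equilibrium, absorbed power = emitted power.
Absorbing cross-section = πr² = 1.720×10⁹ m²; emitting surface = 4πr² = 6.881×10⁹ m² (ratio 4).
εS·A_cross = εσ·A_surf·T⁴  ⇒  T⁴ = S/(4σ)   (ε cancels).
T⁴ = 2120/(4·5.67×10⁻⁸) = 9.347×10⁹ K⁴.
T = (9.347×10⁹)^(1/4).

T ≈ 311 K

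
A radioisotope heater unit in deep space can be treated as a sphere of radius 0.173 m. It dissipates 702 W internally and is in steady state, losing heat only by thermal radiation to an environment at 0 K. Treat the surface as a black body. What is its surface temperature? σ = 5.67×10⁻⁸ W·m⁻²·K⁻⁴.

Steady state: internal power = radiated power, P = εσA T⁴.
Radiating area A = 4πr² = 0.3761 m².
T⁴ = P/(εσA) = 702/(1.0·5.67×10⁻⁸·0.3761) = 3.292×10¹⁰ K⁴.
T = (3.292×10¹⁰)^(1/4).

T ≈ 426 K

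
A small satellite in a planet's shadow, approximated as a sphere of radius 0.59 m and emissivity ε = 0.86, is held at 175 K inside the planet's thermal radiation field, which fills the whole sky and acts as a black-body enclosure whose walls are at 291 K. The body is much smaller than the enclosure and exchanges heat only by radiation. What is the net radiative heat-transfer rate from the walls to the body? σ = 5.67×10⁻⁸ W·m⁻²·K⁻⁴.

P_net ≈ 1330 W

For a small grey body in a large enclosure: P_net = εσA(T_body⁴ − T_wall⁴).
A = 4πr² = 4.374 m²; T_body⁴ − T_wall⁴ = 9.379×10⁸ − 7.171×10⁹ = -6.233×10⁹ K⁴.
|P_net| = 0.86·5.67×10⁻⁸·4.374·6.233×10⁹.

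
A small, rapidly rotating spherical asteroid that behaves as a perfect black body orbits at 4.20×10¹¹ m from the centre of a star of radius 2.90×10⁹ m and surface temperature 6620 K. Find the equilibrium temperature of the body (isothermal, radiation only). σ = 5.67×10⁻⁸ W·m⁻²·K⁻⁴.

The star's surface emits σT_*⁴; at distance d the flux is S = σT_*⁴(R_*/d)².
S = 5.67×10⁻⁸·(6620)⁴·(2.90×10⁹/4.20×10¹¹)² = 5192 W/m².
For an isothermal sphere T⁴ = (1−a)S/(4σ) = 2.289×10¹⁰ K⁴.

T ≈ 389 K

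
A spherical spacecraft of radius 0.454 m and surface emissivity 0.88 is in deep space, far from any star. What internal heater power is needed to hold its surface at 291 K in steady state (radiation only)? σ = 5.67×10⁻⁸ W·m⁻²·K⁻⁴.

P = εσ·4πr²·T⁴.
4πr² = 2.590 m²; T⁴ = 7.171×10⁹ K⁴.
P = 0.88·5.67×10⁻⁸·2.590·7.171×10⁹.

P ≈ 927 W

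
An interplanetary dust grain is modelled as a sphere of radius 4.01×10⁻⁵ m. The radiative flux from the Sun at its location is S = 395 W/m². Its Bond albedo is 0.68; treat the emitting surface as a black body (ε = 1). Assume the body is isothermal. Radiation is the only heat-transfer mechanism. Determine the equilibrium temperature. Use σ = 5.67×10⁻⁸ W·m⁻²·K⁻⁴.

At equilibrium, absorbed power = emitted power.
Absorbing cross-section = πr² = 5.052×10⁻⁹ m²; emitting surface = 4πr² = 2.021×10⁻⁸ m² (ratio 4).
(1−a)S·A_cross = εσ·A_surf·T⁴  ⇒  T⁴ = (1−a)S/(4σ).
T⁴ = 0.320·395/(4·5.67×10⁻⁸) = 5.573×10⁸ K⁴.
T = (5.573×10⁸)^(1/4).

T ≈ 154 K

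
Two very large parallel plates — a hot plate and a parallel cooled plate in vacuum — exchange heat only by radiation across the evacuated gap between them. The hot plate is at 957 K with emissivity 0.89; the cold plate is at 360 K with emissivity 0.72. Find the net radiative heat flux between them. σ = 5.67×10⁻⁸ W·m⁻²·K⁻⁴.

q ≈ 30800 W/m²

For two infinite grey parallel plates, q = σ(T₁⁴ − T₂⁴)/(1/ε₁ + 1/ε₂ − 1).
T₁⁴ − T₂⁴ = 8.388×10¹¹ − 1.680×10¹⁰ = 8.220×10¹¹ K⁴.
1/ε₁ + 1/ε₂ − 1 = 1.124 + 1.389 − 1 = 1.512.
q = 5.67×10⁻⁸ × 8.220×10¹¹ / 1.512.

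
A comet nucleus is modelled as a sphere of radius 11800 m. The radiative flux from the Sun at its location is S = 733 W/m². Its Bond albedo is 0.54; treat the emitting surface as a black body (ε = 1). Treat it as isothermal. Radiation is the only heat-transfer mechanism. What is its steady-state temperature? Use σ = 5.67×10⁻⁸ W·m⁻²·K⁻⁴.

At equilibrium, absorbed power = emitted power.
Absorbing cross-section = πr² = 4.374×10⁸ m²; emitting surface = 4πr² = 1.750×10⁹ m² (ratio 4).
(1−a)S·A_cross = εσ·A_surf·T⁴  ⇒  T⁴ = (1−a)S/(4σ).
T⁴ = 0.460·733/(4·5.67×10⁻⁸) = 1.487×10⁹ K⁴.
T = (1.487×10⁹)^(1/4).

T ≈ 196 K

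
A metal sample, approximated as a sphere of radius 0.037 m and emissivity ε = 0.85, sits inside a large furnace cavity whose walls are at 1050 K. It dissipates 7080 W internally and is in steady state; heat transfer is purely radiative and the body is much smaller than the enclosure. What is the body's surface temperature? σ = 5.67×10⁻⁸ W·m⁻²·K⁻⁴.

For a small grey body in a large enclosure, net radiated power = εσA(T⁴ − T_w⁴).
Steady state: P = εσA(T⁴ − T_w⁴) with A = 4πr² = 0.01720 m².
T⁴ = P/(εσA) + T_w⁴ = 7080/(0.85·5.67×10⁻⁸·0.01720) + (1050)⁴
    = 8.539×10¹² + 1.216×10¹² = 9.755×10¹² K⁴.

T ≈ 1770 K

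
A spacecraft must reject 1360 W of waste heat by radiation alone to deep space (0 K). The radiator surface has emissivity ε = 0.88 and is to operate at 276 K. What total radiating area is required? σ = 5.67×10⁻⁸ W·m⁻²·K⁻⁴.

P = εσA T⁴ ⇒ A = P/(εσT⁴).
T⁴ = 5.803×10⁹ K⁴.
A = 1360/(0.88 × 5.67×10⁻⁸ × 5.803×10⁹).

A ≈ 4.70 m²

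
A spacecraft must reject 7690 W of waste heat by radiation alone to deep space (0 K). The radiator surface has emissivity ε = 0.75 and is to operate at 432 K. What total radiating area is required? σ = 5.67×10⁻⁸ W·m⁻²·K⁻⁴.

P = εσA T⁴ ⇒ A = P/(εσT⁴).
T⁴ = 3.483×10¹⁰ K⁴.
A = 7690/(0.75 × 5.67×10⁻⁸ × 3.483×10¹⁰).

A ≈ 5.19 m²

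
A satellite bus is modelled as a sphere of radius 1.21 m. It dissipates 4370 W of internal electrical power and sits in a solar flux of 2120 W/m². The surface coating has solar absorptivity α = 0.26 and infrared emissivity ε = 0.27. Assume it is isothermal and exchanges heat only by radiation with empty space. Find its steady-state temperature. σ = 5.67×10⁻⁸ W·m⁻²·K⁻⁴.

T ≈ 396 K

At steady state, absorbed solar power + internal power = radiated power.
Absorbed: α·S·A_cross = 0.26·2120·4.600 = 2535 W (cross-section πr²).
Total input = 2535 + 4370 = 6905 W.
Radiated: εσ·A_surf·T⁴ with A_surf = 4πr² = 18.40 m².
T⁴ = 6905/(0.27·5.67×10⁻⁸·18.40) = 2.452×10¹⁰ K⁴.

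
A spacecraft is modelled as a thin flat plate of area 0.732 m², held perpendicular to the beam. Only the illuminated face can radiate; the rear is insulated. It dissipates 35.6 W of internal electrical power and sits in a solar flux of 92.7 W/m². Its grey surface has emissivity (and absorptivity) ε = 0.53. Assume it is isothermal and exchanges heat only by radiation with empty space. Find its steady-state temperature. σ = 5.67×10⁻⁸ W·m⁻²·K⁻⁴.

At steady state, absorbed solar power + internal power = radiated power.
Absorbed: α·S·A_cross = 0.53·92.7·0.7320 = 35.96 W (cross-section A).
Total input = 35.96 + 35.6 = 71.56 W.
Radiated: εσ·A_surf·T⁴ with A_surf = A = 0.7320 m².
T⁴ = 71.56/(0.53·5.67×10⁻⁸·0.7320) = 3.253×10⁹ K⁴.

T ≈ 239 K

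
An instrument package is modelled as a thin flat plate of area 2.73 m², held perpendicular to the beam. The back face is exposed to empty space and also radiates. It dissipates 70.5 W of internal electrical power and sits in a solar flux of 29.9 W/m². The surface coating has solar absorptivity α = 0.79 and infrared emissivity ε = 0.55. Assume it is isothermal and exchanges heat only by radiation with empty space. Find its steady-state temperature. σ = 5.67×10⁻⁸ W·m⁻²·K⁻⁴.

At steady state, absorbed solar power + internal power = radiated power.
Absorbed: α·S·A_cross = 0.79·29.9·2.730 = 64.49 W (cross-section A).
Total input = 64.49 + 70.5 = 135.0 W.
Radiated: εσ·A_surf·T⁴ with A_surf = 2A = 5.460 m².
T⁴ = 135.0/(0.55·5.67×10⁻⁸·5.460) = 7.928×10⁸ K⁴.

T ≈ 168 K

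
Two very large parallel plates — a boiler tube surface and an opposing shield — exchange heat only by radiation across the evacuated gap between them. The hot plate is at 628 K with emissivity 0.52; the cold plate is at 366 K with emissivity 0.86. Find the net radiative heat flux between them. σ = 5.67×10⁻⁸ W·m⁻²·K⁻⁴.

For two infinite grey parallel plates, q = σ(T₁⁴ − T₂⁴)/(1/ε₁ + 1/ε₂ − 1).
T₁⁴ − T₂⁴ = 1.555×10¹¹ − 1.794×10¹⁰ = 1.376×10¹¹ K⁴.
1/ε₁ + 1/ε₂ − 1 = 1.923 + 1.163 − 1 = 2.086.
q = 5.67×10⁻⁸ × 1.376×10¹¹ / 2.086.

q ≈ 3740 W/m²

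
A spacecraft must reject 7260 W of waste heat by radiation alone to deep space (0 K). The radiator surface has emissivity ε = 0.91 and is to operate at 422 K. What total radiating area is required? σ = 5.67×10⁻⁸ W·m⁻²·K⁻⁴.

A ≈ 4.44 m²

P = εσA T⁴ ⇒ A = P/(εσT⁴).
T⁴ = 3.171×10¹⁰ K⁴.
A = 7260/(0.91 × 5.67×10⁻⁸ × 3.171×10¹⁰).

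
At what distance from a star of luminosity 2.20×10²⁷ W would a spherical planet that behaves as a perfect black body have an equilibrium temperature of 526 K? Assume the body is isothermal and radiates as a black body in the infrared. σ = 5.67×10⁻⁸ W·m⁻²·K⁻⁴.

d ≈ 1.00×10¹¹ m

For an isothermal black-emitting sphere, (1−a)S·πr² = σ·4πr²·T⁴ ⇒ S = 4σT⁴/(1−a).
S = 4·5.67×10⁻⁸·(526)⁴/1.00 = 17360 W/m².
Flux falls as S = L/(4πd²), so d = √(L/(4πS)) = √(2.20×10²⁷/(4π·17360)).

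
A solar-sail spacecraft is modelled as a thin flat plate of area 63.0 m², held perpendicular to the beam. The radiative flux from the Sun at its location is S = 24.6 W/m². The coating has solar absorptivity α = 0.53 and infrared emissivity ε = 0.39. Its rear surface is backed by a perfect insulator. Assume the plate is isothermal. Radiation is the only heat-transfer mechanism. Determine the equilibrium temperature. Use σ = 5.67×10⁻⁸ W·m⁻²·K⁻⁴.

T ≈ 156 K

At equilibrium, absorbed power = emitted power.
Absorbing cross-section = A = 63.00 m²; emitting surface = A = 63.00 m² (ratio 1).
αS·A_cross = εσ·A_surf·T⁴  ⇒  T⁴ = αS/(ε·1σ).
T⁴ = 0.530·24.6/(0.39·1·5.67×10⁻⁸) = 5.896×10⁸ K⁴.
T = (5.896×10⁸)^(1/4).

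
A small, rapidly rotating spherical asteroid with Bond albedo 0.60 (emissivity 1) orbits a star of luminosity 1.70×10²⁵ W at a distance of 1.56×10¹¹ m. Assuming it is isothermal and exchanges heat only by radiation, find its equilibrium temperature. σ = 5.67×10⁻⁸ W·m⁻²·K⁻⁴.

First find the stellar flux at distance d: S = L/(4πd²) = 1.70×10²⁵/(4π·(1.56×10¹¹)²) = 55.59 W/m².
For an isothermal sphere, absorbed (1−a)S·πr² = emitted σ·4πr²·T⁴, so T⁴ = (1−a)S/(4σ).
T⁴ = 0.400·55.59/(4·5.67×10⁻⁸) = 9.804×10⁷ K⁴.

T ≈ 99.5 K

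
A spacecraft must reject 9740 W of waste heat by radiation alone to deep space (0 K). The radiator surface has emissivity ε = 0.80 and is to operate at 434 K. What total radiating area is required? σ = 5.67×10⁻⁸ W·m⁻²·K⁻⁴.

A ≈ 6.05 m²

P = εσA T⁴ ⇒ A = P/(εσT⁴).
T⁴ = 3.548×10¹⁰ K⁴.
A = 9740/(0.80 × 5.67×10⁻⁸ × 3.548×10¹⁰).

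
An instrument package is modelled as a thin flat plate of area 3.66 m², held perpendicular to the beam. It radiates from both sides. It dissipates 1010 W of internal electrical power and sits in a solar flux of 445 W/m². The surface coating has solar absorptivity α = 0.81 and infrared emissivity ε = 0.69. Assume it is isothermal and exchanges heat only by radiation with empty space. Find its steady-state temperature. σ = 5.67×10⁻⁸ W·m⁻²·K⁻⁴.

At steady state, absorbed solar power + internal power = radiated power.
Absorbed: α·S·A_cross = 0.81·445·3.660 = 1319 W (cross-section A).
Total input = 1319 + 1010 = 2329 W.
Radiated: εσ·A_surf·T⁴ with A_surf = 2A = 7.320 m².
T⁴ = 2329/(0.69·5.67×10⁻⁸·7.320) = 8.133×10⁹ K⁴.

T ≈ 300 K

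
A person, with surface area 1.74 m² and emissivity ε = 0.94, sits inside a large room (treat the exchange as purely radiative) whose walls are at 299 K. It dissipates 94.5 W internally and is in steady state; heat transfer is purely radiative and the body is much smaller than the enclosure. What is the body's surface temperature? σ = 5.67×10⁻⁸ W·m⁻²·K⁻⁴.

T ≈ 308 K

For a small grey body in a large enclosure, net radiated power = εσA(T⁴ − T_w⁴).
Steady state: P = εσA(T⁴ − T_w⁴) with A = 1.74 m².
T⁴ = P/(εσA) + T_w⁴ = 94.5/(0.94·5.67×10⁻⁸·1.740) + (299)⁴
    = 1.019×10⁹ + 7.993×10⁹ = 9.012×10⁹ K⁴.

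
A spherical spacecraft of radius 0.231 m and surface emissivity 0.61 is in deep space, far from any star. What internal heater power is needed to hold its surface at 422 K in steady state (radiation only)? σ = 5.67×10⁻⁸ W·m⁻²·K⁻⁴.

P = εσ·4πr²·T⁴.
4πr² = 0.6706 m²; T⁴ = 3.171×10¹⁰ K⁴.
P = 0.61·5.67×10⁻⁸·0.6706·3.171×10¹⁰.

P ≈ 736 W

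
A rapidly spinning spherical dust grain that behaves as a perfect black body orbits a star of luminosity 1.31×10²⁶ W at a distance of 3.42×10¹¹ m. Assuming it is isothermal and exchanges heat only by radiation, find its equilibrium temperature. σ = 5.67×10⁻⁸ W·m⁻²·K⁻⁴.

T ≈ 141 K

First find the stellar flux at distance d: S = L/(4πd²) = 1.31×10²⁶/(4π·(3.42×10¹¹)²) = 89.13 W/m².
For an isothermal sphere, absorbed (1−a)S·πr² = emitted σ·4πr²·T⁴, so T⁴ = (1−a)S/(4σ).
T⁴ = 1.00·89.13/(4·5.67×10⁻⁸) = 3.930×10⁸ K⁴.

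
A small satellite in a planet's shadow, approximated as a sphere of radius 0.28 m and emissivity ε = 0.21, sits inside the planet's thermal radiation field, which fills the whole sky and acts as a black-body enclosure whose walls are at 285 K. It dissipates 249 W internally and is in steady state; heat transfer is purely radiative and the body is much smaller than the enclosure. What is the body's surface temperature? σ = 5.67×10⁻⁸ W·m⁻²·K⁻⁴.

For a small grey body in a large enclosure, net radiated power = εσA(T⁴ − T_w⁴).
Steady state: P = εσA(T⁴ − T_w⁴) with A = 4πr² = 0.9852 m².
T⁴ = P/(εσA) + T_w⁴ = 249/(0.21·5.67×10⁻⁸·0.9852) + (285)⁴
    = 2.123×10¹⁰ + 6.598×10⁹ = 2.782×10¹⁰ K⁴.

T ≈ 408 K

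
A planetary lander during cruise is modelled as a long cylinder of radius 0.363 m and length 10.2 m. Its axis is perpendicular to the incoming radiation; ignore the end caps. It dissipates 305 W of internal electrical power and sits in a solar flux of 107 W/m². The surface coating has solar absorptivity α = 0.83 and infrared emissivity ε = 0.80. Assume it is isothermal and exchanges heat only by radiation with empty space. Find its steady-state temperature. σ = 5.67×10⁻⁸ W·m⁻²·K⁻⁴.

At steady state, absorbed solar power + internal power = radiated power.
Absorbed: α·S·A_cross = 0.83·107·7.405 = 657.7 W (cross-section 2rL).
Total input = 657.7 + 305 = 962.7 W.
Radiated: εσ·A_surf·T⁴ with A_surf = 2πrL = 23.26 m².
T⁴ = 962.7/(0.80·5.67×10⁻⁸·23.26) = 9.122×10⁸ K⁴.

T ≈ 174 K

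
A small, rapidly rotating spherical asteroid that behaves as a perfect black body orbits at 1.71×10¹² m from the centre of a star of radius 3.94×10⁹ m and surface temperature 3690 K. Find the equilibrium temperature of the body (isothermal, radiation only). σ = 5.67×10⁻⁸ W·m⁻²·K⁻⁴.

The star's surface emits σT_*⁴; at distance d the flux is S = σT_*⁴(R_*/d)².
S = 5.67×10⁻⁸·(3690)⁴·(3.94×10⁹/1.71×10¹²)² = 55.81 W/m².
For an isothermal sphere T⁴ = (1−a)S/(4σ) = 2.461×10⁸ K⁴.

T ≈ 125 K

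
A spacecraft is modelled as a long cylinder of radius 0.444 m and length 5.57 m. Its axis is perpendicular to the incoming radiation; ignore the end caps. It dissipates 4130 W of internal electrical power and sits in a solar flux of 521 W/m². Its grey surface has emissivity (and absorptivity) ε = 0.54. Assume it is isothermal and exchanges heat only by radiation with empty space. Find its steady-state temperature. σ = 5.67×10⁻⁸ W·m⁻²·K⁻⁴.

At steady state, absorbed solar power + internal power = radiated power.
Absorbed: α·S·A_cross = 0.54·521·4.946 = 1392 W (cross-section 2rL).
Total input = 1392 + 4130 = 5522 W.
Radiated: εσ·A_surf·T⁴ with A_surf = 2πrL = 15.54 m².
T⁴ = 5522/(0.54·5.67×10⁻⁸·15.54) = 1.161×10¹⁰ K⁴.

T ≈ 328 K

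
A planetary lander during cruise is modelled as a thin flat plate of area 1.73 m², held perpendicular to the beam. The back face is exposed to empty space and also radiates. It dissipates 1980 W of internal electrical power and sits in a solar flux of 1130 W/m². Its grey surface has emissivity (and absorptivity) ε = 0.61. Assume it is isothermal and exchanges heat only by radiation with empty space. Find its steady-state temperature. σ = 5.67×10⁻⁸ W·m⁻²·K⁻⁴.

At steady state, absorbed solar power + internal power = radiated power.
Absorbed: α·S·A_cross = 0.61·1130·1.730 = 1192 W (cross-section A).
Total input = 1192 + 1980 = 3172 W.
Radiated: εσ·A_surf·T⁴ with A_surf = 2A = 3.460 m².
T⁴ = 3172/(0.61·5.67×10⁻⁸·3.460) = 2.651×10¹⁰ K⁴.

T ≈ 404 K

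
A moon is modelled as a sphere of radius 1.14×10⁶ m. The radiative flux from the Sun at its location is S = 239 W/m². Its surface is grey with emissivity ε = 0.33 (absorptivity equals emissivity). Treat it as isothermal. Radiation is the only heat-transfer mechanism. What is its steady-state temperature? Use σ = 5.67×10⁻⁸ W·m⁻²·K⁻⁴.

At equilibrium, absorbed power = emitted power.
Absorbing cross-section = πr² = 4.083×10¹² m²; emitting surface = 4πr² = 1.633×10¹³ m² (ratio 4).
εS·A_cross = εσ·A_surf·T⁴  ⇒  T⁴ = S/(4σ)   (ε cancels).
T⁴ = 239/(4·5.67×10⁻⁸) = 1.054×10⁹ K⁴.
T = (1.054×10⁹)^(1/4).

T ≈ 180 K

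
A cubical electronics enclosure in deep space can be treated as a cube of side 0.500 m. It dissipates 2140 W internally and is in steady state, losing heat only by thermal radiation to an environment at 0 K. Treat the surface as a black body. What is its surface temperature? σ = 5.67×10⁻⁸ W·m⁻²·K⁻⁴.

Steady state: internal power = radiated power, P = εσA T⁴.
Radiating area A = 6L² = 1.500 m².
T⁴ = P/(εσA) = 2140/(1.0·5.67×10⁻⁸·1.500) = 2.516×10¹⁰ K⁴.
T = (2.516×10¹⁰)^(1/4).

T ≈ 398 K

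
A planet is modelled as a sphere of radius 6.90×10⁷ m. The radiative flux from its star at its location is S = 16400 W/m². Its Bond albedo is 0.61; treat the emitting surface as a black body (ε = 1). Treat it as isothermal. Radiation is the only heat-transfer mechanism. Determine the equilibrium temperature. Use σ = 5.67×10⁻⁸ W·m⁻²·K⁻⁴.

At equilibrium, absorbed power = emitted power.
Absorbing cross-section = πr² = 1.496×10¹⁶ m²; emitting surface = 4πr² = 5.983×10¹⁶ m² (ratio 4).
(1−a)S·A_cross = εσ·A_surf·T⁴  ⇒  T⁴ = (1−a)S/(4σ).
T⁴ = 0.390·16400/(4·5.67×10⁻⁸) = 2.820×10¹⁰ K⁴.
T = (2.820×10¹⁰)^(1/4).

T ≈ 410 K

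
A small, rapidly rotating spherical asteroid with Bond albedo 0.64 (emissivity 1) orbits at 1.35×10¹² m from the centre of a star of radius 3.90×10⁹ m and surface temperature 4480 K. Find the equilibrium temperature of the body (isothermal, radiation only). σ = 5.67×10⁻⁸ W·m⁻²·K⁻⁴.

The star's surface emits σT_*⁴; at distance d the flux is S = σT_*⁴(R_*/d)².
S = 5.67×10⁻⁸·(4480)⁴·(3.90×10⁹/1.35×10¹²)² = 190.6 W/m².
For an isothermal sphere T⁴ = (1−a)S/(4σ) = 3.026×10⁸ K⁴.

T ≈ 132 K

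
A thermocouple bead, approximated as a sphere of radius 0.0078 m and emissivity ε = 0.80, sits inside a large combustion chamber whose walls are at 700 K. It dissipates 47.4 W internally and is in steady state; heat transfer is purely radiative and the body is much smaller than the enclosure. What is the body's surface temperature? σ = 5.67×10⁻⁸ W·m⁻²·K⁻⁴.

T ≈ 1130 K

For a small grey body in a large enclosure, net radiated power = εσA(T⁴ − T_w⁴).
Steady state: P = εσA(T⁴ − T_w⁴) with A = 4πr² = 7.645×10⁻⁴ m².
T⁴ = P/(εσA) + T_w⁴ = 47.4/(0.80·5.67×10⁻⁸·7.645×10⁻⁴) + (700)⁴
    = 1.367×10¹² + 2.401×10¹¹ = 1.607×10¹² K⁴.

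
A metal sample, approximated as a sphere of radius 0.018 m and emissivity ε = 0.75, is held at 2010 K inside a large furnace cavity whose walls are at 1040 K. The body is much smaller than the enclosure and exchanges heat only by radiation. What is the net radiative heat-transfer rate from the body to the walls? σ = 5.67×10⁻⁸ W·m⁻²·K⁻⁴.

For a small grey body in a large enclosure: P_net = εσA(T_body⁴ − T_wall⁴).
A = 4πr² = 0.004072 m²; T_body⁴ − T_wall⁴ = 1.632×10¹³ − 1.170×10¹² = 1.515×10¹³ K⁴.
|P_net| = 0.75·5.67×10⁻⁸·0.004072·1.515×10¹³.

P_net ≈ 2620 W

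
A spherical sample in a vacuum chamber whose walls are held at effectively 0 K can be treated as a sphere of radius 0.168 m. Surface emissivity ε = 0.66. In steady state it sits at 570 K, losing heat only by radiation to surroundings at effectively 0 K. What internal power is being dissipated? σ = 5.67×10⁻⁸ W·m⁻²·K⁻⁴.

P ≈ 1400 W

Steady state: P = εσA T⁴.
A = 4πr² = 0.3547 m²; T⁴ = (570)⁴ = 1.056×10¹¹ K⁴.
P = 0.66 × 5.67×10⁻⁸ × 0.3547 × 1.056×10¹¹.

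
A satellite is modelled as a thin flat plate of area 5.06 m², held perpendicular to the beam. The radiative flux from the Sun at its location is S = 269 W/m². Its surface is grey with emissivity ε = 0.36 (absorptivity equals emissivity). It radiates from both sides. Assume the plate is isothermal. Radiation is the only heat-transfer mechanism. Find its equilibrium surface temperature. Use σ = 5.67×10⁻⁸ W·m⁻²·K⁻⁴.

At equilibrium, absorbed power = emitted power.
Absorbing cross-section = A = 5.060 m²; emitting surface = 2A = 10.12 m² (ratio 2).
εS·A_cross = εσ·A_surf·T⁴  ⇒  T⁴ = S/(2σ)   (ε cancels).
T⁴ = 269/(2·5.67×10⁻⁸) = 2.372×10⁹ K⁴.
T = (2.372×10⁹)^(1/4).

T ≈ 221 K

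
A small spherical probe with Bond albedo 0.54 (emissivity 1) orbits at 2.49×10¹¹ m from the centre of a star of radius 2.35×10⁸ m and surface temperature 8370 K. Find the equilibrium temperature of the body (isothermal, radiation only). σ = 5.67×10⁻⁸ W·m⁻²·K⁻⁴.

T ≈ 150 K

The star's surface emits σT_*⁴; at distance d the flux is S = σT_*⁴(R_*/d)².
S = 5.67×10⁻⁸·(8370)⁴·(2.35×10⁸/2.49×10¹¹)² = 247.9 W/m².
For an isothermal sphere T⁴ = (1−a)S/(4σ) = 5.027×10⁸ K⁴.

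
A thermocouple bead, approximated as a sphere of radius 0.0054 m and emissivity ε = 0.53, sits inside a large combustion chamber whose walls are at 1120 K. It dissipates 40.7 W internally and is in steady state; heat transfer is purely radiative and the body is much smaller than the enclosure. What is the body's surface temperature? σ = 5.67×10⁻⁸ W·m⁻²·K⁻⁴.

T ≈ 1520 K

For a small grey body in a large enclosure, net radiated power = εσA(T⁴ − T_w⁴).
Steady state: P = εσA(T⁴ − T_w⁴) with A = 4πr² = 3.664×10⁻⁴ m².
T⁴ = P/(εσA) + T_w⁴ = 40.7/(0.53·5.67×10⁻⁸·3.664×10⁻⁴) + (1120)⁴
    = 3.696×10¹² + 1.574×10¹² = 5.270×10¹² K⁴.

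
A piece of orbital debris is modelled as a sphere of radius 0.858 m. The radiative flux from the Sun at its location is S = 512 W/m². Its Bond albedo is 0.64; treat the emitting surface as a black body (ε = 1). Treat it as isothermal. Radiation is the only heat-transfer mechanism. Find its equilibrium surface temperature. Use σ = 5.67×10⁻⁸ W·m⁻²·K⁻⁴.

At equilibrium, absorbed power = emitted power.
Absorbing cross-section = πr² = 2.313 m²; emitting surface = 4πr² = 9.251 m² (ratio 4).
(1−a)S·A_cross = εσ·A_surf·T⁴  ⇒  T⁴ = (1−a)S/(4σ).
T⁴ = 0.360·512/(4·5.67×10⁻⁸) = 8.127×10⁸ K⁴.
T = (8.127×10⁸)^(1/4).

T ≈ 169 K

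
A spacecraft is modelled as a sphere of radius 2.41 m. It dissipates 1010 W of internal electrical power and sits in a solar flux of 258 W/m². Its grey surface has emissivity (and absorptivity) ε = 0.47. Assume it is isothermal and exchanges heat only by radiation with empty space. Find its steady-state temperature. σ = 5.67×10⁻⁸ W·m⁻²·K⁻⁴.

T ≈ 202 K

At steady state, absorbed solar power + internal power = radiated power.
Absorbed: α·S·A_cross = 0.47·258·18.25 = 2213 W (cross-section πr²).
Total input = 2213 + 1010 = 3223 W.
Radiated: εσ·A_surf·T⁴ with A_surf = 4πr² = 72.99 m².
T⁴ = 3223/(0.47·5.67×10⁻⁸·72.99) = 1.657×10⁹ K⁴.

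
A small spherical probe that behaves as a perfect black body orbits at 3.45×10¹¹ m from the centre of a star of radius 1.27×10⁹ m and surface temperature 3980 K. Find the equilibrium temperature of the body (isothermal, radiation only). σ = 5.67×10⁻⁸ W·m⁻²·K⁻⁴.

The star's surface emits σT_*⁴; at distance d the flux is S = σT_*⁴(R_*/d)².
S = 5.67×10⁻⁸·(3980)⁴·(1.27×10⁹/3.45×10¹¹)² = 192.8 W/m².
For an isothermal sphere T⁴ = (1−a)S/(4σ) = 8.500×10⁸ K⁴.

T ≈ 171 K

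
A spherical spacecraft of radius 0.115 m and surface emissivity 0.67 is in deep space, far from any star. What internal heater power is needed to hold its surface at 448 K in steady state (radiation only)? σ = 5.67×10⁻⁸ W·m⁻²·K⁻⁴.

P ≈ 254 W

P = εσ·4πr²·T⁴.
4πr² = 0.1662 m²; T⁴ = 4.028×10¹⁰ K⁴.
P = 0.67·5.67×10⁻⁸·0.1662·4.028×10¹⁰.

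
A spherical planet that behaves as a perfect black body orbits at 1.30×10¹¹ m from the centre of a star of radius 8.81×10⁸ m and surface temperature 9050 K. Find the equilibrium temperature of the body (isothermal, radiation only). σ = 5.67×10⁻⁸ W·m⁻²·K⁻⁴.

T ≈ 527 K

The star's surface emits σT_*⁴; at distance d the flux is S = σT_*⁴(R_*/d)².
S = 5.67×10⁻⁸·(9050)⁴·(8.81×10⁸/1.30×10¹¹)² = 17470 W/m².
For an isothermal sphere T⁴ = (1−a)S/(4σ) = 7.702×10¹⁰ K⁴.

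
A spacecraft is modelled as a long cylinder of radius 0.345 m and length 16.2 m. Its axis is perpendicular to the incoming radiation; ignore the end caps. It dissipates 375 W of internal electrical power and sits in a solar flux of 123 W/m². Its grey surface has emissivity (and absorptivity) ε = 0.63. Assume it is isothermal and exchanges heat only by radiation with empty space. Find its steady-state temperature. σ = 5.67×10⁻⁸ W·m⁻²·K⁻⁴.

At steady state, absorbed solar power + internal power = radiated power.
Absorbed: α·S·A_cross = 0.63·123·11.18 = 866.2 W (cross-section 2rL).
Total input = 866.2 + 375 = 1241 W.
Radiated: εσ·A_surf·T⁴ with A_surf = 2πrL = 35.12 m².
T⁴ = 1241/(0.63·5.67×10⁻⁸·35.12) = 9.895×10⁸ K⁴.

T ≈ 177 K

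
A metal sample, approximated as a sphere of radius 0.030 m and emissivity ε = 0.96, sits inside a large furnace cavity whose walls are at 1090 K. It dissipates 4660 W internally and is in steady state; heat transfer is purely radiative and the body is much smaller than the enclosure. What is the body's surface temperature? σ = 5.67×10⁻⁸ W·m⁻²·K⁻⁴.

T ≈ 1730 K

For a small grey body in a large enclosure, net radiated power = εσA(T⁴ − T_w⁴).
Steady state: P = εσA(T⁴ − T_w⁴) with A = 4πr² = 0.01131 m².
T⁴ = P/(εσA) + T_w⁴ = 4660/(0.96·5.67×10⁻⁸·0.01131) + (1090)⁴
    = 7.570×10¹² + 1.412×10¹² = 8.981×10¹² K⁴.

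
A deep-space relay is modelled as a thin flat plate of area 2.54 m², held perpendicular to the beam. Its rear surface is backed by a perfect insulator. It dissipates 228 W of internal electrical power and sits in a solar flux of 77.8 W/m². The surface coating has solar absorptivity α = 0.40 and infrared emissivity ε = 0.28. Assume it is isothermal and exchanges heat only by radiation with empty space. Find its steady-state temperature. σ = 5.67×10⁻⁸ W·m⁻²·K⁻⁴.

At steady state, absorbed solar power + internal power = radiated power.
Absorbed: α·S·A_cross = 0.40·77.8·2.540 = 79.04 W (cross-section A).
Total input = 79.04 + 228 = 307.0 W.
Radiated: εσ·A_surf·T⁴ with A_surf = A = 2.540 m².
T⁴ = 307.0/(0.28·5.67×10⁻⁸·2.540) = 7.614×10⁹ K⁴.

T ≈ 295 K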